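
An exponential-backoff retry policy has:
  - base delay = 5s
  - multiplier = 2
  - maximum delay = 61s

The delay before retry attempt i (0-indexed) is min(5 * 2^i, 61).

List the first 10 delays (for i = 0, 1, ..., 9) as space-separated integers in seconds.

Computing each delay:
  i=0: min(5*2^0, 61) = 5
  i=1: min(5*2^1, 61) = 10
  i=2: min(5*2^2, 61) = 20
  i=3: min(5*2^3, 61) = 40
  i=4: min(5*2^4, 61) = 61
  i=5: min(5*2^5, 61) = 61
  i=6: min(5*2^6, 61) = 61
  i=7: min(5*2^7, 61) = 61
  i=8: min(5*2^8, 61) = 61
  i=9: min(5*2^9, 61) = 61

Answer: 5 10 20 40 61 61 61 61 61 61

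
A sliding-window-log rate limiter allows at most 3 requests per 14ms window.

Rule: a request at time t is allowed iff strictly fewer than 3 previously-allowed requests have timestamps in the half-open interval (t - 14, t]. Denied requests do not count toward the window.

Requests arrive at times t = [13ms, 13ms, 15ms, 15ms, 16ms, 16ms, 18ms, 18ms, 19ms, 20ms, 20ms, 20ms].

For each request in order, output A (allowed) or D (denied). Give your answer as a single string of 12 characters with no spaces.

Answer: AAADDDDDDDDD

Derivation:
Tracking allowed requests in the window:
  req#1 t=13ms: ALLOW
  req#2 t=13ms: ALLOW
  req#3 t=15ms: ALLOW
  req#4 t=15ms: DENY
  req#5 t=16ms: DENY
  req#6 t=16ms: DENY
  req#7 t=18ms: DENY
  req#8 t=18ms: DENY
  req#9 t=19ms: DENY
  req#10 t=20ms: DENY
  req#11 t=20ms: DENY
  req#12 t=20ms: DENY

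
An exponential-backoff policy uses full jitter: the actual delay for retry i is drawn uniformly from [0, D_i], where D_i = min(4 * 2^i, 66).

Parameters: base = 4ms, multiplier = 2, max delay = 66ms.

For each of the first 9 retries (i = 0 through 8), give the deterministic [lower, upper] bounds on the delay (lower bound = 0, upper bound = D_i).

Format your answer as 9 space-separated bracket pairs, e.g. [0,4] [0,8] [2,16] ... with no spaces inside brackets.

Answer: [0,4] [0,8] [0,16] [0,32] [0,64] [0,66] [0,66] [0,66] [0,66]

Derivation:
Computing bounds per retry:
  i=0: D_i=min(4*2^0,66)=4, bounds=[0,4]
  i=1: D_i=min(4*2^1,66)=8, bounds=[0,8]
  i=2: D_i=min(4*2^2,66)=16, bounds=[0,16]
  i=3: D_i=min(4*2^3,66)=32, bounds=[0,32]
  i=4: D_i=min(4*2^4,66)=64, bounds=[0,64]
  i=5: D_i=min(4*2^5,66)=66, bounds=[0,66]
  i=6: D_i=min(4*2^6,66)=66, bounds=[0,66]
  i=7: D_i=min(4*2^7,66)=66, bounds=[0,66]
  i=8: D_i=min(4*2^8,66)=66, bounds=[0,66]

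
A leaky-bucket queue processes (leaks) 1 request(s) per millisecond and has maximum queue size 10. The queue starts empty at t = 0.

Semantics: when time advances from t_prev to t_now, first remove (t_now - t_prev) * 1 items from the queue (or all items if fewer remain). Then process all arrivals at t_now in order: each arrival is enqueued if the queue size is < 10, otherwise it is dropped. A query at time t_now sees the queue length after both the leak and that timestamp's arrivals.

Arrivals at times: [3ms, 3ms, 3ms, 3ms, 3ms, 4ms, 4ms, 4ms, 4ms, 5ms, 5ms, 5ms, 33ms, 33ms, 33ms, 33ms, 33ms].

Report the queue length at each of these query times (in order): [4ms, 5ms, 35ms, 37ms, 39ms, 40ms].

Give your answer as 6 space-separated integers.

Queue lengths at query times:
  query t=4ms: backlog = 8
  query t=5ms: backlog = 10
  query t=35ms: backlog = 3
  query t=37ms: backlog = 1
  query t=39ms: backlog = 0
  query t=40ms: backlog = 0

Answer: 8 10 3 1 0 0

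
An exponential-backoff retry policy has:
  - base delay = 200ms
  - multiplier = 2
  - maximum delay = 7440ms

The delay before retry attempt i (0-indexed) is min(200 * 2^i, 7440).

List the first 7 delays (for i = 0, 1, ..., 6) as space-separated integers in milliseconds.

Computing each delay:
  i=0: min(200*2^0, 7440) = 200
  i=1: min(200*2^1, 7440) = 400
  i=2: min(200*2^2, 7440) = 800
  i=3: min(200*2^3, 7440) = 1600
  i=4: min(200*2^4, 7440) = 3200
  i=5: min(200*2^5, 7440) = 6400
  i=6: min(200*2^6, 7440) = 7440

Answer: 200 400 800 1600 3200 6400 7440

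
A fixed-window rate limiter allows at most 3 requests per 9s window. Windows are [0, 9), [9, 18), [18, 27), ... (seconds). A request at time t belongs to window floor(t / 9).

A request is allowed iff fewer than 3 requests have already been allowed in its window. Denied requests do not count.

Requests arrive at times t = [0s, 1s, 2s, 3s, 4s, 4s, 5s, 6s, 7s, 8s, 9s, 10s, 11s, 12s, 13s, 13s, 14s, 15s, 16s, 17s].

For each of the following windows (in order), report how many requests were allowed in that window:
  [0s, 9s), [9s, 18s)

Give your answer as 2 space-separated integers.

Processing requests:
  req#1 t=0s (window 0): ALLOW
  req#2 t=1s (window 0): ALLOW
  req#3 t=2s (window 0): ALLOW
  req#4 t=3s (window 0): DENY
  req#5 t=4s (window 0): DENY
  req#6 t=4s (window 0): DENY
  req#7 t=5s (window 0): DENY
  req#8 t=6s (window 0): DENY
  req#9 t=7s (window 0): DENY
  req#10 t=8s (window 0): DENY
  req#11 t=9s (window 1): ALLOW
  req#12 t=10s (window 1): ALLOW
  req#13 t=11s (window 1): ALLOW
  req#14 t=12s (window 1): DENY
  req#15 t=13s (window 1): DENY
  req#16 t=13s (window 1): DENY
  req#17 t=14s (window 1): DENY
  req#18 t=15s (window 1): DENY
  req#19 t=16s (window 1): DENY
  req#20 t=17s (window 1): DENY

Allowed counts by window: 3 3

Answer: 3 3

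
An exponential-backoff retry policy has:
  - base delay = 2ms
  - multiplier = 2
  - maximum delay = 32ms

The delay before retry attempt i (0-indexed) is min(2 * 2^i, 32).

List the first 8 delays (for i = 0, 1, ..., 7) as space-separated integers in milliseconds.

Answer: 2 4 8 16 32 32 32 32

Derivation:
Computing each delay:
  i=0: min(2*2^0, 32) = 2
  i=1: min(2*2^1, 32) = 4
  i=2: min(2*2^2, 32) = 8
  i=3: min(2*2^3, 32) = 16
  i=4: min(2*2^4, 32) = 32
  i=5: min(2*2^5, 32) = 32
  i=6: min(2*2^6, 32) = 32
  i=7: min(2*2^7, 32) = 32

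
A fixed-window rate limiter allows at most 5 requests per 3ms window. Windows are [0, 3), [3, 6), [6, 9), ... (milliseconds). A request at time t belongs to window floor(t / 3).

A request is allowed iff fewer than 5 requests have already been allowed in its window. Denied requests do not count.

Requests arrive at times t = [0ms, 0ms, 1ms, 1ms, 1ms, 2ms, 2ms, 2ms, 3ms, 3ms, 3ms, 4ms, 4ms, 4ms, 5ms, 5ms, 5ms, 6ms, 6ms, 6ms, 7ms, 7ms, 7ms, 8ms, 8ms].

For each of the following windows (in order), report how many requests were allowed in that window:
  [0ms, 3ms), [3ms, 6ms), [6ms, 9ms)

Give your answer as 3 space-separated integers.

Answer: 5 5 5

Derivation:
Processing requests:
  req#1 t=0ms (window 0): ALLOW
  req#2 t=0ms (window 0): ALLOW
  req#3 t=1ms (window 0): ALLOW
  req#4 t=1ms (window 0): ALLOW
  req#5 t=1ms (window 0): ALLOW
  req#6 t=2ms (window 0): DENY
  req#7 t=2ms (window 0): DENY
  req#8 t=2ms (window 0): DENY
  req#9 t=3ms (window 1): ALLOW
  req#10 t=3ms (window 1): ALLOW
  req#11 t=3ms (window 1): ALLOW
  req#12 t=4ms (window 1): ALLOW
  req#13 t=4ms (window 1): ALLOW
  req#14 t=4ms (window 1): DENY
  req#15 t=5ms (window 1): DENY
  req#16 t=5ms (window 1): DENY
  req#17 t=5ms (window 1): DENY
  req#18 t=6ms (window 2): ALLOW
  req#19 t=6ms (window 2): ALLOW
  req#20 t=6ms (window 2): ALLOW
  req#21 t=7ms (window 2): ALLOW
  req#22 t=7ms (window 2): ALLOW
  req#23 t=7ms (window 2): DENY
  req#24 t=8ms (window 2): DENY
  req#25 t=8ms (window 2): DENY

Allowed counts by window: 5 5 5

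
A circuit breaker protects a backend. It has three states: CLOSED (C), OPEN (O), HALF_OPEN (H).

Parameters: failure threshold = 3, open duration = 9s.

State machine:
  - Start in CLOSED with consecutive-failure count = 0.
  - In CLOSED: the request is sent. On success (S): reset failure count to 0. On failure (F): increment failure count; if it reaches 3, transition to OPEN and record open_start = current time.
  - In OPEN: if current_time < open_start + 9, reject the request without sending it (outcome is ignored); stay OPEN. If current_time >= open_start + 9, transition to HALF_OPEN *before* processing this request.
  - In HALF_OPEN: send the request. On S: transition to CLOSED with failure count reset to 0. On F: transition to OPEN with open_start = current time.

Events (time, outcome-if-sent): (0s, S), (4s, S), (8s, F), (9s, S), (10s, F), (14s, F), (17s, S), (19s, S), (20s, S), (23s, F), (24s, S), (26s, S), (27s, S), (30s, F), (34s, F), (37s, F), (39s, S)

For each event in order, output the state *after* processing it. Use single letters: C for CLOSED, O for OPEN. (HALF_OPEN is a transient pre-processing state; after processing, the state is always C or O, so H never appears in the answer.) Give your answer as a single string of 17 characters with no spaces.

Answer: CCCCCCCCCCCCCCCOO

Derivation:
State after each event:
  event#1 t=0s outcome=S: state=CLOSED
  event#2 t=4s outcome=S: state=CLOSED
  event#3 t=8s outcome=F: state=CLOSED
  event#4 t=9s outcome=S: state=CLOSED
  event#5 t=10s outcome=F: state=CLOSED
  event#6 t=14s outcome=F: state=CLOSED
  event#7 t=17s outcome=S: state=CLOSED
  event#8 t=19s outcome=S: state=CLOSED
  event#9 t=20s outcome=S: state=CLOSED
  event#10 t=23s outcome=F: state=CLOSED
  event#11 t=24s outcome=S: state=CLOSED
  event#12 t=26s outcome=S: state=CLOSED
  event#13 t=27s outcome=S: state=CLOSED
  event#14 t=30s outcome=F: state=CLOSED
  event#15 t=34s outcome=F: state=CLOSED
  event#16 t=37s outcome=F: state=OPEN
  event#17 t=39s outcome=S: state=OPEN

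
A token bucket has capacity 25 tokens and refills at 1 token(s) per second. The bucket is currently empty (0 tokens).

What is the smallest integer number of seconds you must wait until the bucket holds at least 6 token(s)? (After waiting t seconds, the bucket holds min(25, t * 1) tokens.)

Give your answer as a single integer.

Need t * 1 >= 6, so t >= 6/1.
Smallest integer t = ceil(6/1) = 6.

Answer: 6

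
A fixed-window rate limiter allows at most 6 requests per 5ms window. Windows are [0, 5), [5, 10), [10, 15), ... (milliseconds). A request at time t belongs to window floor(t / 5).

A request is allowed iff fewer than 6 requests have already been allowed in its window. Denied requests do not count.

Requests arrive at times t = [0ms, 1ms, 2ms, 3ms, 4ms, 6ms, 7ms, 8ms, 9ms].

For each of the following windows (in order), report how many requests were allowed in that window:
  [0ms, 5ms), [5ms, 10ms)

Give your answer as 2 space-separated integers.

Answer: 5 4

Derivation:
Processing requests:
  req#1 t=0ms (window 0): ALLOW
  req#2 t=1ms (window 0): ALLOW
  req#3 t=2ms (window 0): ALLOW
  req#4 t=3ms (window 0): ALLOW
  req#5 t=4ms (window 0): ALLOW
  req#6 t=6ms (window 1): ALLOW
  req#7 t=7ms (window 1): ALLOW
  req#8 t=8ms (window 1): ALLOW
  req#9 t=9ms (window 1): ALLOW

Allowed counts by window: 5 4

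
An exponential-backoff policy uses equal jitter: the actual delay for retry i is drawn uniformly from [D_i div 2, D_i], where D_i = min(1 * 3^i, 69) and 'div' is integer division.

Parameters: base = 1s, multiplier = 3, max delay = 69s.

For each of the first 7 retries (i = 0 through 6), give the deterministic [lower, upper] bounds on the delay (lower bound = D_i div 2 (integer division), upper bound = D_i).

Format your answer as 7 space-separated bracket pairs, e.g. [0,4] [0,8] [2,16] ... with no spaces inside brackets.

Answer: [0,1] [1,3] [4,9] [13,27] [34,69] [34,69] [34,69]

Derivation:
Computing bounds per retry:
  i=0: D_i=min(1*3^0,69)=1, bounds=[0,1]
  i=1: D_i=min(1*3^1,69)=3, bounds=[1,3]
  i=2: D_i=min(1*3^2,69)=9, bounds=[4,9]
  i=3: D_i=min(1*3^3,69)=27, bounds=[13,27]
  i=4: D_i=min(1*3^4,69)=69, bounds=[34,69]
  i=5: D_i=min(1*3^5,69)=69, bounds=[34,69]
  i=6: D_i=min(1*3^6,69)=69, bounds=[34,69]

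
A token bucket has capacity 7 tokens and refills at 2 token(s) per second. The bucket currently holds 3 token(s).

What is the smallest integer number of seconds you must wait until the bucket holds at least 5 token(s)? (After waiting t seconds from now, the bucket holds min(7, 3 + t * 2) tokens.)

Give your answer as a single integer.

Answer: 1

Derivation:
Need 3 + t * 2 >= 5, so t >= 2/2.
Smallest integer t = ceil(2/2) = 1.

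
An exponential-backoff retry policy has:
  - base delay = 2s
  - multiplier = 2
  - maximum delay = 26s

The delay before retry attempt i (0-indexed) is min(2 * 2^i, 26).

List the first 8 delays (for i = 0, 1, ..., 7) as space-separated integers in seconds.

Computing each delay:
  i=0: min(2*2^0, 26) = 2
  i=1: min(2*2^1, 26) = 4
  i=2: min(2*2^2, 26) = 8
  i=3: min(2*2^3, 26) = 16
  i=4: min(2*2^4, 26) = 26
  i=5: min(2*2^5, 26) = 26
  i=6: min(2*2^6, 26) = 26
  i=7: min(2*2^7, 26) = 26

Answer: 2 4 8 16 26 26 26 26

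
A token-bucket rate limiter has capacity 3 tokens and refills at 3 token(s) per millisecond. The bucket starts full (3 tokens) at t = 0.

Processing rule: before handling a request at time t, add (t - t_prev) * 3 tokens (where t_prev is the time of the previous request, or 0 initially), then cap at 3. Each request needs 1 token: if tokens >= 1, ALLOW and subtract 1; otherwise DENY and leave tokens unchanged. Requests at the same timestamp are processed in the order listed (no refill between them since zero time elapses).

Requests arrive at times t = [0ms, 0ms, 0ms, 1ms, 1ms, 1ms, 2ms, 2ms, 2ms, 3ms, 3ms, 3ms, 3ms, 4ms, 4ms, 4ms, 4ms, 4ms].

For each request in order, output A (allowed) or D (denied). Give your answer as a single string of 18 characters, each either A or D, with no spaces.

Answer: AAAAAAAAAAAADAAADD

Derivation:
Simulating step by step:
  req#1 t=0ms: ALLOW
  req#2 t=0ms: ALLOW
  req#3 t=0ms: ALLOW
  req#4 t=1ms: ALLOW
  req#5 t=1ms: ALLOW
  req#6 t=1ms: ALLOW
  req#7 t=2ms: ALLOW
  req#8 t=2ms: ALLOW
  req#9 t=2ms: ALLOW
  req#10 t=3ms: ALLOW
  req#11 t=3ms: ALLOW
  req#12 t=3ms: ALLOW
  req#13 t=3ms: DENY
  req#14 t=4ms: ALLOW
  req#15 t=4ms: ALLOW
  req#16 t=4ms: ALLOW
  req#17 t=4ms: DENY
  req#18 t=4ms: DENY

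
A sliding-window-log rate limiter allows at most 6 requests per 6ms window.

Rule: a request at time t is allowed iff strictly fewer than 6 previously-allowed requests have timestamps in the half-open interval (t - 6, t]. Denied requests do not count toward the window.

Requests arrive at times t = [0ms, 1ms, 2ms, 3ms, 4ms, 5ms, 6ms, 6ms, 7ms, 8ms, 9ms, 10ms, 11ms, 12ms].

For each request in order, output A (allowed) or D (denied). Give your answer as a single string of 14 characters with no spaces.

Tracking allowed requests in the window:
  req#1 t=0ms: ALLOW
  req#2 t=1ms: ALLOW
  req#3 t=2ms: ALLOW
  req#4 t=3ms: ALLOW
  req#5 t=4ms: ALLOW
  req#6 t=5ms: ALLOW
  req#7 t=6ms: ALLOW
  req#8 t=6ms: DENY
  req#9 t=7ms: ALLOW
  req#10 t=8ms: ALLOW
  req#11 t=9ms: ALLOW
  req#12 t=10ms: ALLOW
  req#13 t=11ms: ALLOW
  req#14 t=12ms: ALLOW

Answer: AAAAAAADAAAAAA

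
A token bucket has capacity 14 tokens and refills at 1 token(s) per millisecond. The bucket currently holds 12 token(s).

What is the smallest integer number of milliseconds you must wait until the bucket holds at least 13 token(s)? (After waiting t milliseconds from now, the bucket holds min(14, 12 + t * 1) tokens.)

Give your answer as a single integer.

Need 12 + t * 1 >= 13, so t >= 1/1.
Smallest integer t = ceil(1/1) = 1.

Answer: 1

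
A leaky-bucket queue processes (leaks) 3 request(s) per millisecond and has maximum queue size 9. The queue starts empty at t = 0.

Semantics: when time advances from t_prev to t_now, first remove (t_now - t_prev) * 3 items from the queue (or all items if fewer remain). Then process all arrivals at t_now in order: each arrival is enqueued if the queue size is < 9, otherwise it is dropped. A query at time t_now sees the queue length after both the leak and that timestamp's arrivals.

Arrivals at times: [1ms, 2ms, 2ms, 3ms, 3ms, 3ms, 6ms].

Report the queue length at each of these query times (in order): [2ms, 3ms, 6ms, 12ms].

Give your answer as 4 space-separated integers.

Queue lengths at query times:
  query t=2ms: backlog = 2
  query t=3ms: backlog = 3
  query t=6ms: backlog = 1
  query t=12ms: backlog = 0

Answer: 2 3 1 0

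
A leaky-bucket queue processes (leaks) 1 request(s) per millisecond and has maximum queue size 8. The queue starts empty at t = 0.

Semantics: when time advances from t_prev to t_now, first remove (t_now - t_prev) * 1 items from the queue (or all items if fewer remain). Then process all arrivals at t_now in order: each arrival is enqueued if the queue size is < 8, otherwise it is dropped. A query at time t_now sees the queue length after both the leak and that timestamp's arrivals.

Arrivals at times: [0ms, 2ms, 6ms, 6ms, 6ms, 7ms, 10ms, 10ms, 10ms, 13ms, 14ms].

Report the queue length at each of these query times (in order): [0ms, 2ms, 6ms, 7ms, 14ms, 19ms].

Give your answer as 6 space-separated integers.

Queue lengths at query times:
  query t=0ms: backlog = 1
  query t=2ms: backlog = 1
  query t=6ms: backlog = 3
  query t=7ms: backlog = 3
  query t=14ms: backlog = 1
  query t=19ms: backlog = 0

Answer: 1 1 3 3 1 0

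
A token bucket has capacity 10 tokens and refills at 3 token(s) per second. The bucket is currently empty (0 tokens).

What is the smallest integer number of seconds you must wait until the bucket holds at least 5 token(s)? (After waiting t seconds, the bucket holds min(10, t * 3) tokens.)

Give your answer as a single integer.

Answer: 2

Derivation:
Need t * 3 >= 5, so t >= 5/3.
Smallest integer t = ceil(5/3) = 2.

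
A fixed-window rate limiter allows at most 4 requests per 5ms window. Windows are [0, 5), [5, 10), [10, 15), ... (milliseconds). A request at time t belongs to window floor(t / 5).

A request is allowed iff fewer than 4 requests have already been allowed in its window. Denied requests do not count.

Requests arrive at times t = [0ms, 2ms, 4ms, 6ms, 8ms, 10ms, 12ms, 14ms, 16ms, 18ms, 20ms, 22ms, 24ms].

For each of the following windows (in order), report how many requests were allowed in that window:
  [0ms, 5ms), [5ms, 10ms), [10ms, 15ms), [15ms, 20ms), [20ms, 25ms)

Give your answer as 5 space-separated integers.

Answer: 3 2 3 2 3

Derivation:
Processing requests:
  req#1 t=0ms (window 0): ALLOW
  req#2 t=2ms (window 0): ALLOW
  req#3 t=4ms (window 0): ALLOW
  req#4 t=6ms (window 1): ALLOW
  req#5 t=8ms (window 1): ALLOW
  req#6 t=10ms (window 2): ALLOW
  req#7 t=12ms (window 2): ALLOW
  req#8 t=14ms (window 2): ALLOW
  req#9 t=16ms (window 3): ALLOW
  req#10 t=18ms (window 3): ALLOW
  req#11 t=20ms (window 4): ALLOW
  req#12 t=22ms (window 4): ALLOW
  req#13 t=24ms (window 4): ALLOW

Allowed counts by window: 3 2 3 2 3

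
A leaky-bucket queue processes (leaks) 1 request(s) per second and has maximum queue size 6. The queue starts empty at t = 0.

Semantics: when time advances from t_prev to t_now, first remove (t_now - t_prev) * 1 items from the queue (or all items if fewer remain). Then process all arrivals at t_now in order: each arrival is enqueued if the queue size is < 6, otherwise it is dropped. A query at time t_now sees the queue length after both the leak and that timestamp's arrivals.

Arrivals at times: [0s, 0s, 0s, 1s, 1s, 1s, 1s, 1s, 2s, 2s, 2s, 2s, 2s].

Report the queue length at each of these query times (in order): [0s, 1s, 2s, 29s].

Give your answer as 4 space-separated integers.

Queue lengths at query times:
  query t=0s: backlog = 3
  query t=1s: backlog = 6
  query t=2s: backlog = 6
  query t=29s: backlog = 0

Answer: 3 6 6 0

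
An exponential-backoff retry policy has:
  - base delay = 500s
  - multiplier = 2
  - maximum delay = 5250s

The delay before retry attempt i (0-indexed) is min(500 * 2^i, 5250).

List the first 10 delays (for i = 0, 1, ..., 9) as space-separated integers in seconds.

Computing each delay:
  i=0: min(500*2^0, 5250) = 500
  i=1: min(500*2^1, 5250) = 1000
  i=2: min(500*2^2, 5250) = 2000
  i=3: min(500*2^3, 5250) = 4000
  i=4: min(500*2^4, 5250) = 5250
  i=5: min(500*2^5, 5250) = 5250
  i=6: min(500*2^6, 5250) = 5250
  i=7: min(500*2^7, 5250) = 5250
  i=8: min(500*2^8, 5250) = 5250
  i=9: min(500*2^9, 5250) = 5250

Answer: 500 1000 2000 4000 5250 5250 5250 5250 5250 5250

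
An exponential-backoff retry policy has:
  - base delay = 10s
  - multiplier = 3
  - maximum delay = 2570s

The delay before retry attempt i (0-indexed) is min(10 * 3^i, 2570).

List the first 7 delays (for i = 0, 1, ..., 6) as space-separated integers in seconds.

Computing each delay:
  i=0: min(10*3^0, 2570) = 10
  i=1: min(10*3^1, 2570) = 30
  i=2: min(10*3^2, 2570) = 90
  i=3: min(10*3^3, 2570) = 270
  i=4: min(10*3^4, 2570) = 810
  i=5: min(10*3^5, 2570) = 2430
  i=6: min(10*3^6, 2570) = 2570

Answer: 10 30 90 270 810 2430 2570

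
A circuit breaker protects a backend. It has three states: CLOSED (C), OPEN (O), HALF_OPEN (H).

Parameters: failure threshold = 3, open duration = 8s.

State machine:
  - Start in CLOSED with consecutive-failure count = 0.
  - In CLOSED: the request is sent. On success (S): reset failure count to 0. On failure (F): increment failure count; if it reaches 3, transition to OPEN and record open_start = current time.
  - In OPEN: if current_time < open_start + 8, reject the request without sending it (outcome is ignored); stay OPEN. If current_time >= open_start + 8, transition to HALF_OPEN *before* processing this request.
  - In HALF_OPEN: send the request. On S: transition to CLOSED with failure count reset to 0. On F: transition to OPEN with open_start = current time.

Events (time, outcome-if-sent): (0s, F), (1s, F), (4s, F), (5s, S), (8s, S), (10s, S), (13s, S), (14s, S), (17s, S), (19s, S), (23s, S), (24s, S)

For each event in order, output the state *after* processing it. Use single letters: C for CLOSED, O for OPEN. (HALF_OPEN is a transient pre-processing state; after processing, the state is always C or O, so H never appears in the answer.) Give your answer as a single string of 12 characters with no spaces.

Answer: CCOOOOCCCCCC

Derivation:
State after each event:
  event#1 t=0s outcome=F: state=CLOSED
  event#2 t=1s outcome=F: state=CLOSED
  event#3 t=4s outcome=F: state=OPEN
  event#4 t=5s outcome=S: state=OPEN
  event#5 t=8s outcome=S: state=OPEN
  event#6 t=10s outcome=S: state=OPEN
  event#7 t=13s outcome=S: state=CLOSED
  event#8 t=14s outcome=S: state=CLOSED
  event#9 t=17s outcome=S: state=CLOSED
  event#10 t=19s outcome=S: state=CLOSED
  event#11 t=23s outcome=S: state=CLOSED
  event#12 t=24s outcome=S: state=CLOSED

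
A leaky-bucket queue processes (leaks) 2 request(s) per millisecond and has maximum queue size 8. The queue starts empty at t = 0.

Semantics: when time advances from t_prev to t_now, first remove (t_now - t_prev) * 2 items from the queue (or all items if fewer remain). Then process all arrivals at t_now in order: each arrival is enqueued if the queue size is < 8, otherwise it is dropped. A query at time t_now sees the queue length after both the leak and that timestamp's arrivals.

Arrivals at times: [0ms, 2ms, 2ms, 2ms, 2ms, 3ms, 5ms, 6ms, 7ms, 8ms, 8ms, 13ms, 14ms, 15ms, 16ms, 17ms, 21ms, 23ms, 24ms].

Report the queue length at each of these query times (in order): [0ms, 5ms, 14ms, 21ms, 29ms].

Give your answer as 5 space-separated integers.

Answer: 1 1 1 1 0

Derivation:
Queue lengths at query times:
  query t=0ms: backlog = 1
  query t=5ms: backlog = 1
  query t=14ms: backlog = 1
  query t=21ms: backlog = 1
  query t=29ms: backlog = 0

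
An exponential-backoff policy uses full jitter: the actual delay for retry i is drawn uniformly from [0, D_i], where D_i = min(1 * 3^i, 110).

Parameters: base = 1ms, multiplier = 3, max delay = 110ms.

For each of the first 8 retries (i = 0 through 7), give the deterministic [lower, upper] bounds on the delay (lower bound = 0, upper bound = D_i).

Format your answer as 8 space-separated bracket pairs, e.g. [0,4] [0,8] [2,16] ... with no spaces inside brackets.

Answer: [0,1] [0,3] [0,9] [0,27] [0,81] [0,110] [0,110] [0,110]

Derivation:
Computing bounds per retry:
  i=0: D_i=min(1*3^0,110)=1, bounds=[0,1]
  i=1: D_i=min(1*3^1,110)=3, bounds=[0,3]
  i=2: D_i=min(1*3^2,110)=9, bounds=[0,9]
  i=3: D_i=min(1*3^3,110)=27, bounds=[0,27]
  i=4: D_i=min(1*3^4,110)=81, bounds=[0,81]
  i=5: D_i=min(1*3^5,110)=110, bounds=[0,110]
  i=6: D_i=min(1*3^6,110)=110, bounds=[0,110]
  i=7: D_i=min(1*3^7,110)=110, bounds=[0,110]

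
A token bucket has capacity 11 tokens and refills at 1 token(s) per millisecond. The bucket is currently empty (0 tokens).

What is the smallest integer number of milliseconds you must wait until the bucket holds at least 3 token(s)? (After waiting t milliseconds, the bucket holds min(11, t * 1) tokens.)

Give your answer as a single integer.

Answer: 3

Derivation:
Need t * 1 >= 3, so t >= 3/1.
Smallest integer t = ceil(3/1) = 3.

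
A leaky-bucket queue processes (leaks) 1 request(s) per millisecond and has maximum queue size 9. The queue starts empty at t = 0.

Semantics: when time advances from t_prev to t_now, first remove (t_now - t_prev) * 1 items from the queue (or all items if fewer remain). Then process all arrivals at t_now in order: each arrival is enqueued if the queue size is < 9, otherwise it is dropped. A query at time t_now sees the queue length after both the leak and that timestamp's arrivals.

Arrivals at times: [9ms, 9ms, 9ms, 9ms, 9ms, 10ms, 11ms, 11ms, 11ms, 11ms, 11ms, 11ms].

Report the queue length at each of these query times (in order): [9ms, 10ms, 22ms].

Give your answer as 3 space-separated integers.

Queue lengths at query times:
  query t=9ms: backlog = 5
  query t=10ms: backlog = 5
  query t=22ms: backlog = 0

Answer: 5 5 0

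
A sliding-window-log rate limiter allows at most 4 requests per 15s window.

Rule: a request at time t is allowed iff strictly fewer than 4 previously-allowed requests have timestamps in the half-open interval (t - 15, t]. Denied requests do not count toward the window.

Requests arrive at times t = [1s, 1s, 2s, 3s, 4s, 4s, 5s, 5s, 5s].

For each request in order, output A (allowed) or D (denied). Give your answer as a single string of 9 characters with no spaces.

Tracking allowed requests in the window:
  req#1 t=1s: ALLOW
  req#2 t=1s: ALLOW
  req#3 t=2s: ALLOW
  req#4 t=3s: ALLOW
  req#5 t=4s: DENY
  req#6 t=4s: DENY
  req#7 t=5s: DENY
  req#8 t=5s: DENY
  req#9 t=5s: DENY

Answer: AAAADDDDD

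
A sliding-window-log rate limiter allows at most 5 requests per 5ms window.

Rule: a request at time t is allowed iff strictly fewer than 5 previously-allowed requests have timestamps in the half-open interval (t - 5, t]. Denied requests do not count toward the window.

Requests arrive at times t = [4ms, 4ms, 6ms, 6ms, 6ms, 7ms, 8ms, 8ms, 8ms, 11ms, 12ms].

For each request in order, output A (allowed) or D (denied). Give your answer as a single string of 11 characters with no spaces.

Tracking allowed requests in the window:
  req#1 t=4ms: ALLOW
  req#2 t=4ms: ALLOW
  req#3 t=6ms: ALLOW
  req#4 t=6ms: ALLOW
  req#5 t=6ms: ALLOW
  req#6 t=7ms: DENY
  req#7 t=8ms: DENY
  req#8 t=8ms: DENY
  req#9 t=8ms: DENY
  req#10 t=11ms: ALLOW
  req#11 t=12ms: ALLOW

Answer: AAAAADDDDAA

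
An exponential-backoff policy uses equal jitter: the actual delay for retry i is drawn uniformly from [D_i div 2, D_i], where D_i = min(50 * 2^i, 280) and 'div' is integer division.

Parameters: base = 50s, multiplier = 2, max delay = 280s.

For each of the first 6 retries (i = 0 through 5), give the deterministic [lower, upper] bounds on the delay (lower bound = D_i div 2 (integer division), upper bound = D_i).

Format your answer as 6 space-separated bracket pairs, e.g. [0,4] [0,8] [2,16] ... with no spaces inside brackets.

Computing bounds per retry:
  i=0: D_i=min(50*2^0,280)=50, bounds=[25,50]
  i=1: D_i=min(50*2^1,280)=100, bounds=[50,100]
  i=2: D_i=min(50*2^2,280)=200, bounds=[100,200]
  i=3: D_i=min(50*2^3,280)=280, bounds=[140,280]
  i=4: D_i=min(50*2^4,280)=280, bounds=[140,280]
  i=5: D_i=min(50*2^5,280)=280, bounds=[140,280]

Answer: [25,50] [50,100] [100,200] [140,280] [140,280] [140,280]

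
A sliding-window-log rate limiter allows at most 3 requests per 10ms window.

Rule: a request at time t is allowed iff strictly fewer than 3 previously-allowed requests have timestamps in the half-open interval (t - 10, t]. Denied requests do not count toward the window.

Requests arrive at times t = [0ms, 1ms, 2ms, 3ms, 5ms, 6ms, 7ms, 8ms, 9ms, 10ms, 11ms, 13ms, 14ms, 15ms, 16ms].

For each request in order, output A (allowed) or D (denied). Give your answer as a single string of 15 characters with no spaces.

Tracking allowed requests in the window:
  req#1 t=0ms: ALLOW
  req#2 t=1ms: ALLOW
  req#3 t=2ms: ALLOW
  req#4 t=3ms: DENY
  req#5 t=5ms: DENY
  req#6 t=6ms: DENY
  req#7 t=7ms: DENY
  req#8 t=8ms: DENY
  req#9 t=9ms: DENY
  req#10 t=10ms: ALLOW
  req#11 t=11ms: ALLOW
  req#12 t=13ms: ALLOW
  req#13 t=14ms: DENY
  req#14 t=15ms: DENY
  req#15 t=16ms: DENY

Answer: AAADDDDDDAAADDD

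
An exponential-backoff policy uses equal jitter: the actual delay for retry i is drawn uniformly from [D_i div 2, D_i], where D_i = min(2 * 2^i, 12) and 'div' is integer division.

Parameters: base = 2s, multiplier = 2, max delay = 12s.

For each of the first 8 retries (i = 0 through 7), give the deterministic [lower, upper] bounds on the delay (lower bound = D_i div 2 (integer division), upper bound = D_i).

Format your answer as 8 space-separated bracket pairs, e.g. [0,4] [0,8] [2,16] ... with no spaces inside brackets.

Answer: [1,2] [2,4] [4,8] [6,12] [6,12] [6,12] [6,12] [6,12]

Derivation:
Computing bounds per retry:
  i=0: D_i=min(2*2^0,12)=2, bounds=[1,2]
  i=1: D_i=min(2*2^1,12)=4, bounds=[2,4]
  i=2: D_i=min(2*2^2,12)=8, bounds=[4,8]
  i=3: D_i=min(2*2^3,12)=12, bounds=[6,12]
  i=4: D_i=min(2*2^4,12)=12, bounds=[6,12]
  i=5: D_i=min(2*2^5,12)=12, bounds=[6,12]
  i=6: D_i=min(2*2^6,12)=12, bounds=[6,12]
  i=7: D_i=min(2*2^7,12)=12, bounds=[6,12]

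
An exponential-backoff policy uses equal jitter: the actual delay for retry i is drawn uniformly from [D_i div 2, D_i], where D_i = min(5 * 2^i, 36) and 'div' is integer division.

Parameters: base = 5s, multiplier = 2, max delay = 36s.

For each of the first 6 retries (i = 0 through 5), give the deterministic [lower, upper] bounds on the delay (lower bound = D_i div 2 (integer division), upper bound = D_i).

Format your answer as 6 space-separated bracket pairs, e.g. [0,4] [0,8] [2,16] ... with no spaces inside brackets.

Computing bounds per retry:
  i=0: D_i=min(5*2^0,36)=5, bounds=[2,5]
  i=1: D_i=min(5*2^1,36)=10, bounds=[5,10]
  i=2: D_i=min(5*2^2,36)=20, bounds=[10,20]
  i=3: D_i=min(5*2^3,36)=36, bounds=[18,36]
  i=4: D_i=min(5*2^4,36)=36, bounds=[18,36]
  i=5: D_i=min(5*2^5,36)=36, bounds=[18,36]

Answer: [2,5] [5,10] [10,20] [18,36] [18,36] [18,36]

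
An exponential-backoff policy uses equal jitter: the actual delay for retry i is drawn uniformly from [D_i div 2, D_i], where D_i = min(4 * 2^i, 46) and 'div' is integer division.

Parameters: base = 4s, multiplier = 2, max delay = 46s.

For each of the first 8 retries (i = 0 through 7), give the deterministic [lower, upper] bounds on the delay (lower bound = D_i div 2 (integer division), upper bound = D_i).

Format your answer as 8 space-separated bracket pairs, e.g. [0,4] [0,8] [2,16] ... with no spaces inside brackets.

Computing bounds per retry:
  i=0: D_i=min(4*2^0,46)=4, bounds=[2,4]
  i=1: D_i=min(4*2^1,46)=8, bounds=[4,8]
  i=2: D_i=min(4*2^2,46)=16, bounds=[8,16]
  i=3: D_i=min(4*2^3,46)=32, bounds=[16,32]
  i=4: D_i=min(4*2^4,46)=46, bounds=[23,46]
  i=5: D_i=min(4*2^5,46)=46, bounds=[23,46]
  i=6: D_i=min(4*2^6,46)=46, bounds=[23,46]
  i=7: D_i=min(4*2^7,46)=46, bounds=[23,46]

Answer: [2,4] [4,8] [8,16] [16,32] [23,46] [23,46] [23,46] [23,46]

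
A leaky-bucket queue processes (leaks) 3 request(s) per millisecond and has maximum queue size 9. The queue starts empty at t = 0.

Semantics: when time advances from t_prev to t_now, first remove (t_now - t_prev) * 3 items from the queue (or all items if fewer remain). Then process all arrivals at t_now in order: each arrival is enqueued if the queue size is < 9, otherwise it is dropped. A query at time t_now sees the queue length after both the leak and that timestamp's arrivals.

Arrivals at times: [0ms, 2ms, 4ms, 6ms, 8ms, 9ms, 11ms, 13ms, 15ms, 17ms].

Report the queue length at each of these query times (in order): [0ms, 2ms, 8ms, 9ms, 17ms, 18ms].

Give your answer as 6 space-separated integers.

Queue lengths at query times:
  query t=0ms: backlog = 1
  query t=2ms: backlog = 1
  query t=8ms: backlog = 1
  query t=9ms: backlog = 1
  query t=17ms: backlog = 1
  query t=18ms: backlog = 0

Answer: 1 1 1 1 1 0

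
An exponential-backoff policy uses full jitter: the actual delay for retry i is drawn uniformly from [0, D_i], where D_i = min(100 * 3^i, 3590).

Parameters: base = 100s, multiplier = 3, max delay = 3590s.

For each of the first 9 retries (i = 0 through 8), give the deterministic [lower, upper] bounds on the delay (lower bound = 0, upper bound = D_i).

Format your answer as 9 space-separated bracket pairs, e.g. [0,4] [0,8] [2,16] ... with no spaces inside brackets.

Answer: [0,100] [0,300] [0,900] [0,2700] [0,3590] [0,3590] [0,3590] [0,3590] [0,3590]

Derivation:
Computing bounds per retry:
  i=0: D_i=min(100*3^0,3590)=100, bounds=[0,100]
  i=1: D_i=min(100*3^1,3590)=300, bounds=[0,300]
  i=2: D_i=min(100*3^2,3590)=900, bounds=[0,900]
  i=3: D_i=min(100*3^3,3590)=2700, bounds=[0,2700]
  i=4: D_i=min(100*3^4,3590)=3590, bounds=[0,3590]
  i=5: D_i=min(100*3^5,3590)=3590, bounds=[0,3590]
  i=6: D_i=min(100*3^6,3590)=3590, bounds=[0,3590]
  i=7: D_i=min(100*3^7,3590)=3590, bounds=[0,3590]
  i=8: D_i=min(100*3^8,3590)=3590, bounds=[0,3590]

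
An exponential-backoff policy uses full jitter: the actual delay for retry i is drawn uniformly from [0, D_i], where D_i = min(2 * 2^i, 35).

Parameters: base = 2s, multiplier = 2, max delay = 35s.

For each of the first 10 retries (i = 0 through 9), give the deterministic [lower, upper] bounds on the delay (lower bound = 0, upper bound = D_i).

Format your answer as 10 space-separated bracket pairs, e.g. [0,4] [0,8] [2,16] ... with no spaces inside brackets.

Computing bounds per retry:
  i=0: D_i=min(2*2^0,35)=2, bounds=[0,2]
  i=1: D_i=min(2*2^1,35)=4, bounds=[0,4]
  i=2: D_i=min(2*2^2,35)=8, bounds=[0,8]
  i=3: D_i=min(2*2^3,35)=16, bounds=[0,16]
  i=4: D_i=min(2*2^4,35)=32, bounds=[0,32]
  i=5: D_i=min(2*2^5,35)=35, bounds=[0,35]
  i=6: D_i=min(2*2^6,35)=35, bounds=[0,35]
  i=7: D_i=min(2*2^7,35)=35, bounds=[0,35]
  i=8: D_i=min(2*2^8,35)=35, bounds=[0,35]
  i=9: D_i=min(2*2^9,35)=35, bounds=[0,35]

Answer: [0,2] [0,4] [0,8] [0,16] [0,32] [0,35] [0,35] [0,35] [0,35] [0,35]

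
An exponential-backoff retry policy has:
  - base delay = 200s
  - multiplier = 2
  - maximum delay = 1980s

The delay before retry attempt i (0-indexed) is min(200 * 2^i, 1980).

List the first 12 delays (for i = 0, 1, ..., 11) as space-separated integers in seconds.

Computing each delay:
  i=0: min(200*2^0, 1980) = 200
  i=1: min(200*2^1, 1980) = 400
  i=2: min(200*2^2, 1980) = 800
  i=3: min(200*2^3, 1980) = 1600
  i=4: min(200*2^4, 1980) = 1980
  i=5: min(200*2^5, 1980) = 1980
  i=6: min(200*2^6, 1980) = 1980
  i=7: min(200*2^7, 1980) = 1980
  i=8: min(200*2^8, 1980) = 1980
  i=9: min(200*2^9, 1980) = 1980
  i=10: min(200*2^10, 1980) = 1980
  i=11: min(200*2^11, 1980) = 1980

Answer: 200 400 800 1600 1980 1980 1980 1980 1980 1980 1980 1980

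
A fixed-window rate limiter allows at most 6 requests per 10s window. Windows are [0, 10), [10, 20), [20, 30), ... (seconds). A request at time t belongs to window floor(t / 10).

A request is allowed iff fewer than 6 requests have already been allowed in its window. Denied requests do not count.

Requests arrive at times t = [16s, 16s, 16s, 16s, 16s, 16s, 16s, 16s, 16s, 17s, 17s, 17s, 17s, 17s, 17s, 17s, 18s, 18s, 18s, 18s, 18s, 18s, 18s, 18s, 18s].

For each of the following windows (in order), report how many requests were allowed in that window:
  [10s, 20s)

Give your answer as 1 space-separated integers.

Processing requests:
  req#1 t=16s (window 1): ALLOW
  req#2 t=16s (window 1): ALLOW
  req#3 t=16s (window 1): ALLOW
  req#4 t=16s (window 1): ALLOW
  req#5 t=16s (window 1): ALLOW
  req#6 t=16s (window 1): ALLOW
  req#7 t=16s (window 1): DENY
  req#8 t=16s (window 1): DENY
  req#9 t=16s (window 1): DENY
  req#10 t=17s (window 1): DENY
  req#11 t=17s (window 1): DENY
  req#12 t=17s (window 1): DENY
  req#13 t=17s (window 1): DENY
  req#14 t=17s (window 1): DENY
  req#15 t=17s (window 1): DENY
  req#16 t=17s (window 1): DENY
  req#17 t=18s (window 1): DENY
  req#18 t=18s (window 1): DENY
  req#19 t=18s (window 1): DENY
  req#20 t=18s (window 1): DENY
  req#21 t=18s (window 1): DENY
  req#22 t=18s (window 1): DENY
  req#23 t=18s (window 1): DENY
  req#24 t=18s (window 1): DENY
  req#25 t=18s (window 1): DENY

Allowed counts by window: 6

Answer: 6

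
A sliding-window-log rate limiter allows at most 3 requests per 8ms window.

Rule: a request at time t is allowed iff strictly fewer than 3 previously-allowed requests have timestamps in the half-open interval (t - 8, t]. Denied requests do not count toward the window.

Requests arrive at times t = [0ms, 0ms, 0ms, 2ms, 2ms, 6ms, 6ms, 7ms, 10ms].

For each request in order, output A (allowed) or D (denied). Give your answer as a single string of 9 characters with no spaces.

Tracking allowed requests in the window:
  req#1 t=0ms: ALLOW
  req#2 t=0ms: ALLOW
  req#3 t=0ms: ALLOW
  req#4 t=2ms: DENY
  req#5 t=2ms: DENY
  req#6 t=6ms: DENY
  req#7 t=6ms: DENY
  req#8 t=7ms: DENY
  req#9 t=10ms: ALLOW

Answer: AAADDDDDA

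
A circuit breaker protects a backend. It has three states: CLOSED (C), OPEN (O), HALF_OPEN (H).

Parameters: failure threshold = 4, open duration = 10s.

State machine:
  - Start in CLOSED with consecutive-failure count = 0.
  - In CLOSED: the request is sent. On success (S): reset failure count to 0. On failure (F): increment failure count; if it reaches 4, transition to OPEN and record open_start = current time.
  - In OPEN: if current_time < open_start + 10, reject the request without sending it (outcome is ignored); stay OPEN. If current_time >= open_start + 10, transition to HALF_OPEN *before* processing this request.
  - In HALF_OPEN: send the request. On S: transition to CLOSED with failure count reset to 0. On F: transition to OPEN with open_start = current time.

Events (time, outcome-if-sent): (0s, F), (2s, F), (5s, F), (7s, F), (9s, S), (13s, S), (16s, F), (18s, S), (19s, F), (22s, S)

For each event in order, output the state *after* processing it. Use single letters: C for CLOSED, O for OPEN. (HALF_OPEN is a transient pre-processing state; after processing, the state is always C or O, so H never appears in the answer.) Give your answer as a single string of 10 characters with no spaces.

Answer: CCCOOOOCCC

Derivation:
State after each event:
  event#1 t=0s outcome=F: state=CLOSED
  event#2 t=2s outcome=F: state=CLOSED
  event#3 t=5s outcome=F: state=CLOSED
  event#4 t=7s outcome=F: state=OPEN
  event#5 t=9s outcome=S: state=OPEN
  event#6 t=13s outcome=S: state=OPEN
  event#7 t=16s outcome=F: state=OPEN
  event#8 t=18s outcome=S: state=CLOSED
  event#9 t=19s outcome=F: state=CLOSED
  event#10 t=22s outcome=S: state=CLOSED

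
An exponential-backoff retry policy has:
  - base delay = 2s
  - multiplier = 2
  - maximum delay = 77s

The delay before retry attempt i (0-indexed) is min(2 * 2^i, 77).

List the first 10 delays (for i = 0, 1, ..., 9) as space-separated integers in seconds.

Answer: 2 4 8 16 32 64 77 77 77 77

Derivation:
Computing each delay:
  i=0: min(2*2^0, 77) = 2
  i=1: min(2*2^1, 77) = 4
  i=2: min(2*2^2, 77) = 8
  i=3: min(2*2^3, 77) = 16
  i=4: min(2*2^4, 77) = 32
  i=5: min(2*2^5, 77) = 64
  i=6: min(2*2^6, 77) = 77
  i=7: min(2*2^7, 77) = 77
  i=8: min(2*2^8, 77) = 77
  i=9: min(2*2^9, 77) = 77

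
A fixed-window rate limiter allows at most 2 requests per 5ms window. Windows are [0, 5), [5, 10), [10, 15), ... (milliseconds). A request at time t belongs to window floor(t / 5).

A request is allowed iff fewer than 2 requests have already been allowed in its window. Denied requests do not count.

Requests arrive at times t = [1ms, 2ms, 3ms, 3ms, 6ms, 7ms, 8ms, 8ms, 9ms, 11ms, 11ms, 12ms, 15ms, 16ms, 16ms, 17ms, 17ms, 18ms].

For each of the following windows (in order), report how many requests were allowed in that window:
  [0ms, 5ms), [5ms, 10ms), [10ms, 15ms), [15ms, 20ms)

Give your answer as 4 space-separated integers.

Processing requests:
  req#1 t=1ms (window 0): ALLOW
  req#2 t=2ms (window 0): ALLOW
  req#3 t=3ms (window 0): DENY
  req#4 t=3ms (window 0): DENY
  req#5 t=6ms (window 1): ALLOW
  req#6 t=7ms (window 1): ALLOW
  req#7 t=8ms (window 1): DENY
  req#8 t=8ms (window 1): DENY
  req#9 t=9ms (window 1): DENY
  req#10 t=11ms (window 2): ALLOW
  req#11 t=11ms (window 2): ALLOW
  req#12 t=12ms (window 2): DENY
  req#13 t=15ms (window 3): ALLOW
  req#14 t=16ms (window 3): ALLOW
  req#15 t=16ms (window 3): DENY
  req#16 t=17ms (window 3): DENY
  req#17 t=17ms (window 3): DENY
  req#18 t=18ms (window 3): DENY

Allowed counts by window: 2 2 2 2

Answer: 2 2 2 2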